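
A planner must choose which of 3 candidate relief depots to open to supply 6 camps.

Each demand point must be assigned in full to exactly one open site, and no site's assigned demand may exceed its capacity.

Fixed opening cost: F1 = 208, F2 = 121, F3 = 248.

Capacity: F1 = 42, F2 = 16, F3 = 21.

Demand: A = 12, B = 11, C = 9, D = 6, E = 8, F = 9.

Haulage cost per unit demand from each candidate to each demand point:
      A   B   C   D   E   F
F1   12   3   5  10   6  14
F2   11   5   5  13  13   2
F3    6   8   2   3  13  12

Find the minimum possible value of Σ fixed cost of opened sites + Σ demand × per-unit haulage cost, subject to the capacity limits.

695

Open {F1, F2}; cheapest assignment that respects the capacities:
  F1 (cap 42, load 40): A, B, C, E — cost 12×12 + 11×3 + 9×5 + 8×6 = 270
  F2 (cap 16, load 15): D, F — cost 6×13 + 9×2 = 96
  Shipping 366, fixed 329 → total 695.
  Any other capacity-feasible assignment to {F1, F2} ships for at least 366.
Compare {F1, F3}: its best feasible assignment gives total 798.
Compare {F1, F2, F3}: its best feasible assignment gives total 811.
Every other set of open sites that can feasibly serve all demand totals ≥ 798 even under its best assignment. Minimum: 695.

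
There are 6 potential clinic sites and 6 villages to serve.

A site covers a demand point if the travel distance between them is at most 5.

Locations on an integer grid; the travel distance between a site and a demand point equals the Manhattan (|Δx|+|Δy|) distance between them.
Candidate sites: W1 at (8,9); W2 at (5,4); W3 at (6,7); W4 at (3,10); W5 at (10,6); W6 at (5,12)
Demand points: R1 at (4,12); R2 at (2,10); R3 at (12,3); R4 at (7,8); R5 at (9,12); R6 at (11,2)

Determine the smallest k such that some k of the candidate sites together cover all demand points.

2

Coverage sets (demand points within 5 of each site):
  W1: {R4, R5}
  W2: {}
  W3: {R4}
  W4: {R1, R2}
  W5: {R3, R4, R6}
  W6: {R1, R2, R5}
No single site covers all 6 demand points.
But {W5, W6} covers everything, so the minimum is 2.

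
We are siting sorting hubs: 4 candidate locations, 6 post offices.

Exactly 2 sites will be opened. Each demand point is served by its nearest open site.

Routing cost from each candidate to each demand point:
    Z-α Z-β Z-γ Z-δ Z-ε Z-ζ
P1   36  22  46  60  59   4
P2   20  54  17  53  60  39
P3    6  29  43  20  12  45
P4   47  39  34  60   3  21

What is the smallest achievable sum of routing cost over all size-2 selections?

107

Open {P1, P3}.
  Z-α→P3 6, Z-β→P1 22, Z-γ→P3 43, Z-δ→P3 20, Z-ε→P3 12, Z-ζ→P1 4  ⇒ total 107.
Compare {P3, P4}: total 113.
Compare {P2, P3}: total 123.
No size-2 selection does better; minimum is 107.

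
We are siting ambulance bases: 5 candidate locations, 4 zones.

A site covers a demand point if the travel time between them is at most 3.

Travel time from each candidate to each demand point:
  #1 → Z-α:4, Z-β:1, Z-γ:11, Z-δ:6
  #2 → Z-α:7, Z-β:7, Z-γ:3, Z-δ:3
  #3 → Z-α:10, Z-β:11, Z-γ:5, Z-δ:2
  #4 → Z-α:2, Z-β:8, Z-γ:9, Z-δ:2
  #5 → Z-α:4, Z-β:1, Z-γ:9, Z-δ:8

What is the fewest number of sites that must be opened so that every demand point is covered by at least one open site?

Coverage sets (demand points within 3 of each site):
  #1: {Z-β}
  #2: {Z-γ, Z-δ}
  #3: {Z-δ}
  #4: {Z-α, Z-δ}
  #5: {Z-β}
No 2 sites suffice: every size-2 union leaves at least one demand point uncovered.
But {#1, #2, #4} covers everything, so the minimum is 3.

3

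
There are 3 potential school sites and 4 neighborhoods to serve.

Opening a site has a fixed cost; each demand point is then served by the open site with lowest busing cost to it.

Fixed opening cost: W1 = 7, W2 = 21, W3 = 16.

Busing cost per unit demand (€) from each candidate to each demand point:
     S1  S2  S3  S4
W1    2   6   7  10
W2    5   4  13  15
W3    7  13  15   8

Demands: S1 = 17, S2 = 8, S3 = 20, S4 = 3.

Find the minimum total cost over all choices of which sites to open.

259

Open {W1}: assign each demand point to its cheapest open site.
  S1→W1 17×2=34, S2→W1 8×6=48, S3→W1 20×7=140, S4→W1 3×10=30
  busing cost 252, fixed 7 → total 259.
Compare {W1, W2}: busing cost 236 + fixed 28 = 264.
Compare {W1, W3}: busing cost 246 + fixed 23 = 269.
Compare {W1, W2, W3}: busing cost 230 + fixed 44 = 274.
All other subsets cost ≥ 264. Minimum total cost: 259.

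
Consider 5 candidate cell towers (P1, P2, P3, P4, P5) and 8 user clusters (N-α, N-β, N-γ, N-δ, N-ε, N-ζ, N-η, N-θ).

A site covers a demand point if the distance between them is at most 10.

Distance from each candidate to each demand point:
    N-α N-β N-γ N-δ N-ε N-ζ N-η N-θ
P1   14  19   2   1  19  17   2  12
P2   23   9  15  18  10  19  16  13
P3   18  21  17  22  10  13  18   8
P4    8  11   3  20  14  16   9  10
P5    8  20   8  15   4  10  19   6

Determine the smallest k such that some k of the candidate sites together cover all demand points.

Coverage sets (demand points within 10 of each site):
  P1: {N-γ, N-δ, N-η}
  P2: {N-β, N-ε}
  P3: {N-ε, N-θ}
  P4: {N-α, N-γ, N-η, N-θ}
  P5: {N-α, N-γ, N-ε, N-ζ, N-θ}
No 2 sites suffice: every size-2 union leaves at least one demand point uncovered.
But {P1, P2, P5} covers everything, so the minimum is 3.

3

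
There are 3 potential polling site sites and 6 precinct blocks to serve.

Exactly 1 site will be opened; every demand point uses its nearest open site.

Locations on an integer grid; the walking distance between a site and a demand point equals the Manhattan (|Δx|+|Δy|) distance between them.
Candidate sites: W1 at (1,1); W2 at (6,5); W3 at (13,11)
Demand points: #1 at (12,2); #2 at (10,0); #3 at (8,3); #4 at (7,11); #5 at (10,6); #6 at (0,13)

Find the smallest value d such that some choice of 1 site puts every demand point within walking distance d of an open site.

Open {W2}.
  Farthest demand point is #6 at walking distance 14 (to W2); all others are ≤ 14.
With {W3} the worst case is 15.
With {W1} the worst case is 16.
No size-1 selection achieves below 14.

14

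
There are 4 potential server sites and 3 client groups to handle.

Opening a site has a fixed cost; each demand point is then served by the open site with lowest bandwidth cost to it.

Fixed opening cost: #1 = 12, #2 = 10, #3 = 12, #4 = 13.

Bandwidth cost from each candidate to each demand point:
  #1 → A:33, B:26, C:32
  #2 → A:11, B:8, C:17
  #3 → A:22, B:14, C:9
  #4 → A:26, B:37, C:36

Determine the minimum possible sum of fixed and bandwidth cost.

Open {#2}: assign each demand point to its cheapest open site.
  A→#2 11, B→#2 8, C→#2 17
  bandwidth cost 36, fixed 10 → total 46.
Compare {#2, #3}: bandwidth cost 28 + fixed 22 = 50.
Compare {#3}: bandwidth cost 45 + fixed 12 = 57.
Compare {#1, #2}: bandwidth cost 36 + fixed 22 = 58.
All other subsets cost ≥ 50. Minimum total cost: 46.

46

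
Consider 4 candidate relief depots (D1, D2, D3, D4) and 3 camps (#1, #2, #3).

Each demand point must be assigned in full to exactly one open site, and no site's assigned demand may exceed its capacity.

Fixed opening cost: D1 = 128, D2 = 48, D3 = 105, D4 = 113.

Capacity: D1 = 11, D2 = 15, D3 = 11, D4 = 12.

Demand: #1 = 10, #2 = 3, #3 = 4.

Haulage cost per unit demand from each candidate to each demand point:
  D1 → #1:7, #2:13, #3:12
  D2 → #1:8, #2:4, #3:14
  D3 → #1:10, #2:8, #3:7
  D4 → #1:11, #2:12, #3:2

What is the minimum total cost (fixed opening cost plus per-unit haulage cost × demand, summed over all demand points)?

Open {D2, D4}; cheapest assignment that respects the capacities:
  D2 (cap 15, load 13): #1, #2 — cost 10×8 + 3×4 = 92
  D4 (cap 12, load 4): #3 — cost 4×2 = 8
  Shipping 100, fixed 161 → total 261.
  Any other capacity-feasible assignment to {D2, D4} ships for at least 100.
Compare {D2, D3}: its best feasible assignment gives total 273.
Compare {D1, D2}: its best feasible assignment gives total 314.
Every other set of open sites that can feasibly serve all demand totals ≥ 273 even under its best assignment. Minimum: 261.

261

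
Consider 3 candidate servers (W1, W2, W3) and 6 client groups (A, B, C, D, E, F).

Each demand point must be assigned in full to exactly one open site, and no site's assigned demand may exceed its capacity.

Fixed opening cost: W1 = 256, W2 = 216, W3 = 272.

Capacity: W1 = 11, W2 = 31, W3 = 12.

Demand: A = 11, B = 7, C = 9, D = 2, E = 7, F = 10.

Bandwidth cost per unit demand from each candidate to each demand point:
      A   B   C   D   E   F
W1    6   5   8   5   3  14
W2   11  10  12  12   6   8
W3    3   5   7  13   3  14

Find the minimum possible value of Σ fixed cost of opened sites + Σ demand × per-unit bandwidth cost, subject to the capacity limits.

1051

Open {W1, W2, W3}; cheapest assignment that respects the capacities:
  W1 (cap 11, load 11): C, D — cost 9×8 + 2×5 = 82
  W2 (cap 31, load 24): B, E, F — cost 7×10 + 7×6 + 10×8 = 192
  W3 (cap 12, load 11): A — cost 11×3 = 33
  Shipping 307, fixed 744 → total 1051.
  Any other capacity-feasible assignment to {W1, W2, W3} ships for at least 307.
Total demand is 46 and no other set of sites has combined capacity ≥ 46, so {W1, W2, W3} is the only feasible choice of open sites. Minimum: 1051.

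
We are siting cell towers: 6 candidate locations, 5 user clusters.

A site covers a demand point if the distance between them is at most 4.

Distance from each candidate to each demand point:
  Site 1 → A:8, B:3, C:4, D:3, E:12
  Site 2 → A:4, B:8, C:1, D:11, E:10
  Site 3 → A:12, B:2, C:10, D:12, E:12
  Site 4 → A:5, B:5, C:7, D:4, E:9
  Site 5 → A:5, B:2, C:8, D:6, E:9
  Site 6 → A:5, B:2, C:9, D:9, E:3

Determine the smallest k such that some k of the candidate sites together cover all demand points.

3

Coverage sets (demand points within 4 of each site):
  Site 1: {B, C, D}
  Site 2: {A, C}
  Site 3: {B}
  Site 4: {D}
  Site 5: {B}
  Site 6: {B, E}
No 2 sites suffice: every size-2 union leaves at least one demand point uncovered.
But {Site 1, Site 2, Site 6} covers everything, so the minimum is 3.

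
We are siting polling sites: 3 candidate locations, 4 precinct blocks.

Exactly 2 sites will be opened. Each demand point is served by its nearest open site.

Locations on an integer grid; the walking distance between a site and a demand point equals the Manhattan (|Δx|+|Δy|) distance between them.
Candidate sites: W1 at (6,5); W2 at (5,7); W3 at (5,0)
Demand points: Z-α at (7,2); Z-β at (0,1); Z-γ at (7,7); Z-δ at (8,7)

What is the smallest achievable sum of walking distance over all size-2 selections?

15

Open {W2, W3}.
  Z-α→W3 4, Z-β→W3 6, Z-γ→W2 2, Z-δ→W2 3  ⇒ total 15.
Compare {W1, W3}: total 17.
Compare {W1, W2}: total 19.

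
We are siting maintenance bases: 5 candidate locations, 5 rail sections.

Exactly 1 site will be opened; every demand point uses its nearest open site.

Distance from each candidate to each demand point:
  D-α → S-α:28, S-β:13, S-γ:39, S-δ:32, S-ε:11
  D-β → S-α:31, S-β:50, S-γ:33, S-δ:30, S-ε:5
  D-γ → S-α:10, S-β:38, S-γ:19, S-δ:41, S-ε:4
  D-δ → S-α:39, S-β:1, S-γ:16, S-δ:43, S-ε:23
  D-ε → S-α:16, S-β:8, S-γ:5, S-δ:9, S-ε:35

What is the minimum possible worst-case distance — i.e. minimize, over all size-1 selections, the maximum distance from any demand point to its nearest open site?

Open {D-ε}.
  Farthest demand point is S-ε at distance 35 (to D-ε); all others are ≤ 35.
With {D-α} the worst case is 39.
With {D-γ} the worst case is 41.
No size-1 selection achieves below 35.

35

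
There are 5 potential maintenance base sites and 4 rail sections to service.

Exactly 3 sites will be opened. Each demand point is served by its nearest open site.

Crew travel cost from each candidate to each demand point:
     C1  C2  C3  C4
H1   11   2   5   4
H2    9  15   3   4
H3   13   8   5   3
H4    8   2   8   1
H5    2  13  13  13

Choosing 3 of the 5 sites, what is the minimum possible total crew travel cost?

8

Open {H2, H4, H5}.
  C1→H5 2, C2→H4 2, C3→H2 3, C4→H4 1  ⇒ total 8.
Compare {H1, H4, H5}: total 10.
Compare {H3, H4, H5}: total 10.
No size-3 selection does better; minimum is 8.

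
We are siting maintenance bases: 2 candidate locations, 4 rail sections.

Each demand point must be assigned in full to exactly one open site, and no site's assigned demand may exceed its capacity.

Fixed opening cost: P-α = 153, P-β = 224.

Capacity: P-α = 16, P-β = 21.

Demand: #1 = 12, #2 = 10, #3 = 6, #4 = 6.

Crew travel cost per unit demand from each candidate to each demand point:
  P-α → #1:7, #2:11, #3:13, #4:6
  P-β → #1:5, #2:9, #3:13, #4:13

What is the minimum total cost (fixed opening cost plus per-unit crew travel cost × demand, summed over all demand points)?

661

Open {P-α, P-β}; cheapest assignment that respects the capacities:
  P-α (cap 16, load 16): #2, #4 — cost 10×11 + 6×6 = 146
  P-β (cap 21, load 18): #1, #3 — cost 12×5 + 6×13 = 138
  Shipping 284, fixed 377 → total 661.
  Any other capacity-feasible assignment to {P-α, P-β} ships for at least 284.
Total demand is 34 and no other set of sites has combined capacity ≥ 34, so {P-α, P-β} is the only feasible choice of open sites. Minimum: 661.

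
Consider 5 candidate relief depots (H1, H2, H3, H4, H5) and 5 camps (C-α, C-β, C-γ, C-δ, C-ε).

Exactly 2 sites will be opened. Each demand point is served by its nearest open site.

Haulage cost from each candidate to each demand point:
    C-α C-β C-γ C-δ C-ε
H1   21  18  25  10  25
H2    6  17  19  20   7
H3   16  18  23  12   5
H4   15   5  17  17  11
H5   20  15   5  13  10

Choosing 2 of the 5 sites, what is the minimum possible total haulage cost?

Open {H2, H5}.
  C-α→H2 6, C-β→H5 15, C-γ→H5 5, C-δ→H5 13, C-ε→H2 7  ⇒ total 46.
Compare {H4, H5}: total 48.
Compare {H2, H4}: total 52.
No size-2 selection does better; minimum is 46.

46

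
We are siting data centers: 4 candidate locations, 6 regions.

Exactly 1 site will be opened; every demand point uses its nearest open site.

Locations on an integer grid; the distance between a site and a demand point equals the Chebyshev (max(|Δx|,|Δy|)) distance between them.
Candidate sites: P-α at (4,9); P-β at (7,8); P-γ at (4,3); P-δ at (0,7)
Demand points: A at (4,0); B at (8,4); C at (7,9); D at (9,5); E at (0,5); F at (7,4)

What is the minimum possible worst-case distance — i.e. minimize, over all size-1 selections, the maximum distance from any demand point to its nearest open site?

Open {P-γ}.
  Farthest demand point is C at distance 6 (to P-γ); all others are ≤ 6.
With {P-β} the worst case is 8.
With {P-α} the worst case is 9.
No size-1 selection achieves below 6.

6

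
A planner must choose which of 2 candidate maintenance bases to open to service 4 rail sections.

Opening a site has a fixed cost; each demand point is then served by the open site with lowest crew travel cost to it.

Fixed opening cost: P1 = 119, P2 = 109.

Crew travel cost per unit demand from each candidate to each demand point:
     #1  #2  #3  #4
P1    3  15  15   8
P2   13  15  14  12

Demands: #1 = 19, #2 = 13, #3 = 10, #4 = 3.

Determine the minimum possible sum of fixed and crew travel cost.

545

Open {P1}: assign each demand point to its cheapest open site.
  #1→P1 19×3=57, #2→P1 13×15=195, #3→P1 10×15=150, #4→P1 3×8=24
  crew travel cost 426, fixed 119 → total 545.
Compare {P1, P2}: crew travel cost 416 + fixed 228 = 644.
Compare {P2}: crew travel cost 618 + fixed 109 = 727.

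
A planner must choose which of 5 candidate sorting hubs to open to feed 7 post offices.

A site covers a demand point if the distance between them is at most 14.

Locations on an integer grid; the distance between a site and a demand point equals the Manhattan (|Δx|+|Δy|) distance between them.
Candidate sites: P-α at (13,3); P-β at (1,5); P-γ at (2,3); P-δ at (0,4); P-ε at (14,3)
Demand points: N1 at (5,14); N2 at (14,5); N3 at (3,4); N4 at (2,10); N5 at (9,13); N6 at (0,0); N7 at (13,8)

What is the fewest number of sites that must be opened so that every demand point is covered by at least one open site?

Coverage sets (demand points within 14 of each site):
  P-α: {N2, N3, N5, N7}
  P-β: {N1, N2, N3, N4, N6}
  P-γ: {N1, N2, N3, N4, N6}
  P-δ: {N3, N4, N6}
  P-ε: {N2, N3, N7}
No single site covers all 7 demand points.
But {P-α, P-β} covers everything, so the minimum is 2.

2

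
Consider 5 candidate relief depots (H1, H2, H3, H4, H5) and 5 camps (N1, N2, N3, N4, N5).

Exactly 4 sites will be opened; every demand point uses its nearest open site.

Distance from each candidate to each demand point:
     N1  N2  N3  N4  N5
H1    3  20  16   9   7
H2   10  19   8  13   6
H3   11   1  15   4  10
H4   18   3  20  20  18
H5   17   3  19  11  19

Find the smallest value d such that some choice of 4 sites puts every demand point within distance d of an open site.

8

Open {H1, H2, H3, H4}.
  Farthest demand point is N3 at distance 8 (to H2); all others are ≤ 8.
With {H1, H2, H3, H5} the worst case is 8.
With {H1, H2, H4, H5} the worst case is 9.
No size-4 selection achieves below 8.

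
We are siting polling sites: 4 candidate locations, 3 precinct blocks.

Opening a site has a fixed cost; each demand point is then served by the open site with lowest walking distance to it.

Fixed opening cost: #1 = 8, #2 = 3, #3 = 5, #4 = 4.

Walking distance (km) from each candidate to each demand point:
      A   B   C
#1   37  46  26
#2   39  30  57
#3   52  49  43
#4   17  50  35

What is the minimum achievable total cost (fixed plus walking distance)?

88

Open {#1, #2, #4}: assign each demand point to its cheapest open site.
  A→#4 17, B→#2 30, C→#1 26
  walking distance 73, fixed 15 → total 88.
Compare {#2, #4}: walking distance 82 + fixed 7 = 89.
Compare {#1, #2, #3, #4}: walking distance 73 + fixed 20 = 93.
Compare {#2, #3, #4}: walking distance 82 + fixed 12 = 94.
All other subsets cost ≥ 89. Minimum total cost: 88.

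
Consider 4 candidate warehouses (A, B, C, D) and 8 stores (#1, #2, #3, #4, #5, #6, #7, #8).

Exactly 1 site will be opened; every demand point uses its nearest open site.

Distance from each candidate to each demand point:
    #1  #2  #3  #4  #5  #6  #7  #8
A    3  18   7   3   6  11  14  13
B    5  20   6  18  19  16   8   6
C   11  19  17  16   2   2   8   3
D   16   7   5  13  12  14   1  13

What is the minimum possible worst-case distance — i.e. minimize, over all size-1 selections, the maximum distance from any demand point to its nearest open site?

16

Open {D}.
  Farthest demand point is #1 at distance 16 (to D); all others are ≤ 16.
With {A} the worst case is 18.
With {C} the worst case is 19.
No size-1 selection achieves below 16.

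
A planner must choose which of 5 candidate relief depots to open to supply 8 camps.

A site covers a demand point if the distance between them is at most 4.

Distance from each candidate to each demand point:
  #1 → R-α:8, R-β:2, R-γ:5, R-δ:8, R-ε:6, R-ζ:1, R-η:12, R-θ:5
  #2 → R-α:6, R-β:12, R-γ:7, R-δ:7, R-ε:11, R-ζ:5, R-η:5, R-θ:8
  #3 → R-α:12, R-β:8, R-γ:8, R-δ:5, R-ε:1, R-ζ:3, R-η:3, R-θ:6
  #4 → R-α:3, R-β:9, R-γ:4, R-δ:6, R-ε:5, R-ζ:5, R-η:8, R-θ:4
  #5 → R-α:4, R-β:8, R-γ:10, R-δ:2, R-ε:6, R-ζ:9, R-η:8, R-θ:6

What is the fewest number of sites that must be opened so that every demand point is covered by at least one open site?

Coverage sets (demand points within 4 of each site):
  #1: {R-β, R-ζ}
  #2: {}
  #3: {R-ε, R-ζ, R-η}
  #4: {R-α, R-γ, R-θ}
  #5: {R-α, R-δ}
No 3 sites suffice: every size-3 union leaves at least one demand point uncovered.
But {#1, #3, #4, #5} covers everything, so the minimum is 4.

4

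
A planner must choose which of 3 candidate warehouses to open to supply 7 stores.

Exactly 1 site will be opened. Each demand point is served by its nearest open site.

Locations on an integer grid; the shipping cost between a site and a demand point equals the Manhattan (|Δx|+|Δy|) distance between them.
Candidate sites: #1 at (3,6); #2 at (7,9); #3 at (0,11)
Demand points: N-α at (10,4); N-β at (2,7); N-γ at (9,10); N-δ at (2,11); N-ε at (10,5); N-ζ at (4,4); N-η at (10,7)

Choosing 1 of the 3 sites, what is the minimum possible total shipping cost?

Open {#2}.
  N-α→#2 8, N-β→#2 7, N-γ→#2 3, N-δ→#2 7, N-ε→#2 7, N-ζ→#2 8, N-η→#2 5  ⇒ total 45.
Compare {#1}: total 46.
Compare {#3}: total 76.

45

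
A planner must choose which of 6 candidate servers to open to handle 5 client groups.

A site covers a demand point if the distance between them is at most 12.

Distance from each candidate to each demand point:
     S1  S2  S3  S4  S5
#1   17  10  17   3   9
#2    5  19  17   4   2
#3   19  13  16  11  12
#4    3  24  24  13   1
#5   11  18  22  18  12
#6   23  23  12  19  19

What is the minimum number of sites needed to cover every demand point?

3

Coverage sets (demand points within 12 of each site):
  #1: {S2, S4, S5}
  #2: {S1, S4, S5}
  #3: {S4, S5}
  #4: {S1, S5}
  #5: {S1, S5}
  #6: {S3}
No 2 sites suffice: every size-2 union leaves at least one demand point uncovered.
But {#1, #2, #6} covers everything, so the minimum is 3.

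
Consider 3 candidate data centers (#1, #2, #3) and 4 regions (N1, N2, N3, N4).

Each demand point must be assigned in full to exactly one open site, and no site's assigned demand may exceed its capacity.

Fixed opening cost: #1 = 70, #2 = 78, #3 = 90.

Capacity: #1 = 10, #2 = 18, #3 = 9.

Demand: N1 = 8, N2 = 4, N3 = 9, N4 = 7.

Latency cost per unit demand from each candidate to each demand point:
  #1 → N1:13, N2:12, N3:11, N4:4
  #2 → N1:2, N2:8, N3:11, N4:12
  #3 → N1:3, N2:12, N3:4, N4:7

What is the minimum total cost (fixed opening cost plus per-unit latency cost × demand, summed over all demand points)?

350

Open {#1, #2, #3}; cheapest assignment that respects the capacities:
  #1 (cap 10, load 7): N4 — cost 7×4 = 28
  #2 (cap 18, load 12): N1, N2 — cost 8×2 + 4×8 = 48
  #3 (cap 9, load 9): N3 — cost 9×4 = 36
  Shipping 112, fixed 238 → total 350.
  Any other capacity-feasible assignment to {#1, #2, #3} ships for at least 112.
Total demand is 28; every other set of sites either has combined capacity below 28 or cannot fit the demands without splitting one across sites, so {#1, #2, #3} is the only feasible choice of open sites. Minimum: 350.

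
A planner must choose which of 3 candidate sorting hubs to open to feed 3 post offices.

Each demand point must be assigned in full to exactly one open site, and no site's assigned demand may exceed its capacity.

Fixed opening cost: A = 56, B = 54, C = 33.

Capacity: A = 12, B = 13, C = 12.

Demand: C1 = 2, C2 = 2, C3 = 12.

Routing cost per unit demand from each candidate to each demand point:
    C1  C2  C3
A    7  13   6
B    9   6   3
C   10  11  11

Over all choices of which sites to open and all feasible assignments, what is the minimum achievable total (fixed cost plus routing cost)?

165

Open {B, C}; cheapest assignment that respects the capacities:
  B (cap 13, load 12): C3 — cost 12×3 = 36
  C (cap 12, load 4): C1, C2 — cost 2×10 + 2×11 = 42
  Shipping 78, fixed 87 → total 165.
  Any other capacity-feasible assignment to {B, C} ships for at least 78.
Compare {A, B}: its best feasible assignment gives total 186.
Compare {A, C}: its best feasible assignment gives total 203.
Every other set of open sites that can feasibly serve all demand totals ≥ 186 even under its best assignment. Minimum: 165.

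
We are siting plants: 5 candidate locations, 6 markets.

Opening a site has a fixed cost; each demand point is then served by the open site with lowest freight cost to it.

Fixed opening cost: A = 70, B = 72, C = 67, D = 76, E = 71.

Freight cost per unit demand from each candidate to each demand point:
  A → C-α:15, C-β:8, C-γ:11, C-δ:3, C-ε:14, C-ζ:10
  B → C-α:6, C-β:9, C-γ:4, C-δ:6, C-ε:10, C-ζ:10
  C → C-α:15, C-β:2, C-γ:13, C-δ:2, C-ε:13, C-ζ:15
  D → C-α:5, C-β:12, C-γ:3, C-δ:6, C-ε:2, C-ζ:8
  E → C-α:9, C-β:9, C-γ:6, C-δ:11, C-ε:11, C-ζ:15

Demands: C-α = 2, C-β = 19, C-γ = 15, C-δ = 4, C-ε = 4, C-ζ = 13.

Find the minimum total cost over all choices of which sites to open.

Open {C, D}: assign each demand point to its cheapest open site.
  C-α→D 2×5=10, C-β→C 19×2=38, C-γ→D 15×3=45, C-δ→C 4×2=8, C-ε→D 4×2=8, C-ζ→D 13×8=104
  freight cost 213, fixed 143 → total 356.
Compare {A, C, D}: freight cost 213 + fixed 213 = 426.
Compare {B, C}: freight cost 288 + fixed 139 = 427.
Compare {C, D, E}: freight cost 213 + fixed 214 = 427.
All other subsets cost ≥ 426. Minimum total cost: 356.

356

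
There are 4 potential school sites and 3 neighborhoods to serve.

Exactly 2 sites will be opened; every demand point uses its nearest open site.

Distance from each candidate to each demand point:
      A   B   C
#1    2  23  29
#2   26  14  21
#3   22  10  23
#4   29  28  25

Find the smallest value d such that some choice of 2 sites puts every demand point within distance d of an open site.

Open {#1, #2}.
  Farthest demand point is C at distance 21 (to #2); all others are ≤ 21.
With {#2, #3} the worst case is 22.
With {#1, #3} the worst case is 23.
No size-2 selection achieves below 21.

21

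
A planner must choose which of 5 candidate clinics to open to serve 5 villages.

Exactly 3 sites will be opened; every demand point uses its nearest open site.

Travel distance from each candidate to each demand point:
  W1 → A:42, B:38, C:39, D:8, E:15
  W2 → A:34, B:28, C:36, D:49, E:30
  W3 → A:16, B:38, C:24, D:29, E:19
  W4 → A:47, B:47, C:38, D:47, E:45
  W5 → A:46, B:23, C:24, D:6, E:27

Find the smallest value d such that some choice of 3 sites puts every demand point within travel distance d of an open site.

Open {W1, W3, W5}.
  Farthest demand point is C at travel distance 24 (to W3); all others are ≤ 24.
With {W2, W3, W5} the worst case is 24.
With {W3, W4, W5} the worst case is 24.
No size-3 selection achieves below 24.

24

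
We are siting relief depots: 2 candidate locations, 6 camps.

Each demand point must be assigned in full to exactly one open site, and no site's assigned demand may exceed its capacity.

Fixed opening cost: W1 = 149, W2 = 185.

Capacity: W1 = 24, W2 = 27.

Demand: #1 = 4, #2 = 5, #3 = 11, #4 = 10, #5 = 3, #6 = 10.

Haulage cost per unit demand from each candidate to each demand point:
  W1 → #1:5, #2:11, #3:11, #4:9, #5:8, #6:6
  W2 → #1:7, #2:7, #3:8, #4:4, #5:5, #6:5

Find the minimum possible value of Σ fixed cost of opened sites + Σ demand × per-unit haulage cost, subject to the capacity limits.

601

Open {W1, W2}; cheapest assignment that respects the capacities:
  W1 (cap 24, load 17): #1, #5, #6 — cost 4×5 + 3×8 + 10×6 = 104
  W2 (cap 27, load 26): #2, #3, #4 — cost 5×7 + 11×8 + 10×4 = 163
  Shipping 267, fixed 334 → total 601.
  Any other capacity-feasible assignment to {W1, W2} ships for at least 267.
Total demand is 43 and no other set of sites has combined capacity ≥ 43, so {W1, W2} is the only feasible choice of open sites. Minimum: 601.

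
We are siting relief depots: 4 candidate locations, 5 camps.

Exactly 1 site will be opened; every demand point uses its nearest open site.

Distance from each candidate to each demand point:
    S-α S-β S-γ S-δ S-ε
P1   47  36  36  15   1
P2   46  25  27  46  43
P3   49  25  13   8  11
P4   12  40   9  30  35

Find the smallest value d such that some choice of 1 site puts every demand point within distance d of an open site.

Open {P4}.
  Farthest demand point is S-β at distance 40 (to P4); all others are ≤ 40.
With {P2} the worst case is 46.
With {P1} the worst case is 47.
No size-1 selection achieves below 40.

40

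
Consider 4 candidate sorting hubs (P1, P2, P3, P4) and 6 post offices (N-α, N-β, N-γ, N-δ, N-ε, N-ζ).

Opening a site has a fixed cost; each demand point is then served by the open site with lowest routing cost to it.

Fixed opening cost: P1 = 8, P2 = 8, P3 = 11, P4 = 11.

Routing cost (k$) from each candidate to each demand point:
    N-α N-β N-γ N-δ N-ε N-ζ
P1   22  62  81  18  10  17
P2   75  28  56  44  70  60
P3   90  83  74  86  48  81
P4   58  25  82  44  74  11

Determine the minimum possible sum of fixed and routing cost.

167

Open {P1, P2}: assign each demand point to its cheapest open site.
  N-α→P1 22, N-β→P2 28, N-γ→P2 56, N-δ→P1 18, N-ε→P1 10, N-ζ→P1 17
  routing cost 151, fixed 16 → total 167.
Compare {P1, P2, P4}: routing cost 142 + fixed 27 = 169.
Compare {P1, P2, P3}: routing cost 151 + fixed 27 = 178.
Compare {P1, P2, P3, P4}: routing cost 142 + fixed 38 = 180.
All other subsets cost ≥ 169. Minimum total cost: 167.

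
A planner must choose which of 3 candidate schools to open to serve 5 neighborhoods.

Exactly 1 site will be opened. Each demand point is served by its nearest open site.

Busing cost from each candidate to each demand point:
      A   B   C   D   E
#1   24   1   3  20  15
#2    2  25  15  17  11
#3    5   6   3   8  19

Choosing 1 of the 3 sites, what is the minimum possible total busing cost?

Open {#3}.
  A→#3 5, B→#3 6, C→#3 3, D→#3 8, E→#3 19  ⇒ total 41.
Compare {#1}: total 63.
Compare {#2}: total 70.

41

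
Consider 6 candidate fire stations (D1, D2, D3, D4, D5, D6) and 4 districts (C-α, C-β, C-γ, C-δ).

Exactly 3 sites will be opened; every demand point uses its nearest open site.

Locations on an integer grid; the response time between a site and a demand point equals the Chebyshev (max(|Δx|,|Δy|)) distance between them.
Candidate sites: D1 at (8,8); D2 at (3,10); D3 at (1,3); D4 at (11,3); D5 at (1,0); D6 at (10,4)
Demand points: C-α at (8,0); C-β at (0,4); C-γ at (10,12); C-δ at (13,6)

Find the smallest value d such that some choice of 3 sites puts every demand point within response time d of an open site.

4

Open {D1, D3, D4}.
  Farthest demand point is C-γ at response time 4 (to D1); all others are ≤ 4.
With {D1, D3, D6} the worst case is 4.
With {D1, D4, D5} the worst case is 4.
No size-3 selection achieves below 4.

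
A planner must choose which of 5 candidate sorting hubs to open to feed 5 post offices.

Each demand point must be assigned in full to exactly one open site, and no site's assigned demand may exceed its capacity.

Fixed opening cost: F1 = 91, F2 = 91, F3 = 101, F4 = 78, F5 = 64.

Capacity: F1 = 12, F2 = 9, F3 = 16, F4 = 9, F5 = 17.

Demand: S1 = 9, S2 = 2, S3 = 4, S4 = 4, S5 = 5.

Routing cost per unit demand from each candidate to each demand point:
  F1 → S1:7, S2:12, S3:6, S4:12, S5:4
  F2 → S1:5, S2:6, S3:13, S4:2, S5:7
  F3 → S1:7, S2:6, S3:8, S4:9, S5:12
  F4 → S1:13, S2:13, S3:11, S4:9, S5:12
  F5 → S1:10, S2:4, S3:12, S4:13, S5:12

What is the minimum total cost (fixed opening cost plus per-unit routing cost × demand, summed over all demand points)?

Open {F2, F3}; cheapest assignment that respects the capacities:
  F2 (cap 9, load 9): S4, S5 — cost 4×2 + 5×7 = 43
  F3 (cap 16, load 15): S1, S2, S3 — cost 9×7 + 2×6 + 4×8 = 107
  Shipping 150, fixed 192 → total 342.
  Any other capacity-feasible assignment to {F2, F3} ships for at least 150.
Compare {F2, F5}: its best feasible assignment gives total 344.
Compare {F1, F3}: its best feasible assignment gives total 347.
Every other set of open sites that can feasibly serve all demand totals ≥ 344 even under its best assignment. Minimum: 342.

342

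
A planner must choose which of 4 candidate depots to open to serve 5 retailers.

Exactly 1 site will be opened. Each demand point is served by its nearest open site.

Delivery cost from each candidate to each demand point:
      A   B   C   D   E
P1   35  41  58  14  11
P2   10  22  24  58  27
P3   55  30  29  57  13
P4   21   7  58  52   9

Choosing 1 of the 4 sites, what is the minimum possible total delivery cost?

141

Open {P2}.
  A→P2 10, B→P2 22, C→P2 24, D→P2 58, E→P2 27  ⇒ total 141.
Compare {P4}: total 147.
Compare {P1}: total 159.
No size-1 selection does better; minimum is 141.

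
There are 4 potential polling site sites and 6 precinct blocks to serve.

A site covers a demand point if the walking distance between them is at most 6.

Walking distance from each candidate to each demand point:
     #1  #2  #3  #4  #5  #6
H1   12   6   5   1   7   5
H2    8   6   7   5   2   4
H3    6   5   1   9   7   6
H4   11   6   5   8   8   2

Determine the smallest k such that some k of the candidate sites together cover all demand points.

Coverage sets (demand points within 6 of each site):
  H1: {#2, #3, #4, #6}
  H2: {#2, #4, #5, #6}
  H3: {#1, #2, #3, #6}
  H4: {#2, #3, #6}
No single site covers all 6 demand points.
But {H2, H3} covers everything, so the minimum is 2.

2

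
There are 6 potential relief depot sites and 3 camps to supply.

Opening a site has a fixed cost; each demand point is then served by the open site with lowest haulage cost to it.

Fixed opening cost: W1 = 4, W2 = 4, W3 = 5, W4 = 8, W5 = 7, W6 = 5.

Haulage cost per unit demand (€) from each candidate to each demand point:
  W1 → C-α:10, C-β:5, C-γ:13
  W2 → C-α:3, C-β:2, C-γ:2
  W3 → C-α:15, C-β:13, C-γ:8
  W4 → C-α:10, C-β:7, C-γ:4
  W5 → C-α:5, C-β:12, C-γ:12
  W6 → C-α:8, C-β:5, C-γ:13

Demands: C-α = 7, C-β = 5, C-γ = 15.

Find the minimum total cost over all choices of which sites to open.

65

Open {W2}: assign each demand point to its cheapest open site.
  C-α→W2 7×3=21, C-β→W2 5×2=10, C-γ→W2 15×2=30
  haulage cost 61, fixed 4 → total 65.
Compare {W1, W2}: haulage cost 61 + fixed 8 = 69.
Compare {W2, W3}: haulage cost 61 + fixed 9 = 70.
Compare {W2, W6}: haulage cost 61 + fixed 9 = 70.
All other subsets cost ≥ 69. Minimum total cost: 65.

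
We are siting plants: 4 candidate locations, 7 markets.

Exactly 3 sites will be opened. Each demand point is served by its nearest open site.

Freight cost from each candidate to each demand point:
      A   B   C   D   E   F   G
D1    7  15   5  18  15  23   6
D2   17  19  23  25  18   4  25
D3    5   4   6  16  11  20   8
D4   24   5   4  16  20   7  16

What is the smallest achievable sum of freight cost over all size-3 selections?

51

Open {D1, D2, D3}.
  A→D3 5, B→D3 4, C→D1 5, D→D3 16, E→D3 11, F→D2 4, G→D1 6  ⇒ total 51.
Compare {D2, D3, D4}: total 52.
Compare {D1, D3, D4}: total 53.
No size-3 selection does better; minimum is 51.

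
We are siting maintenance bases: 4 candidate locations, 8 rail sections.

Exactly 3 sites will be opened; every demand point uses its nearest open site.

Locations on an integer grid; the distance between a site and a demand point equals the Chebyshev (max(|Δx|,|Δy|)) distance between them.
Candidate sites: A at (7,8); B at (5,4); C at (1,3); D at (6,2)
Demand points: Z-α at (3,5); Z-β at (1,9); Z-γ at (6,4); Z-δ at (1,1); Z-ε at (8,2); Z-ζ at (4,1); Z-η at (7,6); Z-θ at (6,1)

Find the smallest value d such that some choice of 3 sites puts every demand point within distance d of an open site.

5

Open {A, B, C}.
  Farthest demand point is Z-β at distance 5 (to B); all others are ≤ 5.
With {A, B, D} the worst case is 5.
With {B, C, D} the worst case is 5.
No size-3 selection achieves below 5.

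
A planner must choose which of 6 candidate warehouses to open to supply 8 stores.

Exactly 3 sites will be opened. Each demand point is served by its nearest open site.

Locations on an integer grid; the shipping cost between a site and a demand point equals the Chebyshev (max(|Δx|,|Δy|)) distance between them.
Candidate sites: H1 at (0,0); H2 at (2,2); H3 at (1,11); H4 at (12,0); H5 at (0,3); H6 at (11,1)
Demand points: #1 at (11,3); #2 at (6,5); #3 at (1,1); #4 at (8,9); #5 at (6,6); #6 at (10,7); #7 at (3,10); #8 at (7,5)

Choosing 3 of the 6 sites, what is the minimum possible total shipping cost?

30

Open {H2, H3, H6}.
  #1→H6 2, #2→H2 4, #3→H2 1, #4→H2 7, #5→H2 4, #6→H6 6, #7→H3 2, #8→H6 4  ⇒ total 30.
Compare {H1, H3, H6}: total 32.
Compare {H2, H3, H4}: total 33.
No size-3 selection does better; minimum is 30.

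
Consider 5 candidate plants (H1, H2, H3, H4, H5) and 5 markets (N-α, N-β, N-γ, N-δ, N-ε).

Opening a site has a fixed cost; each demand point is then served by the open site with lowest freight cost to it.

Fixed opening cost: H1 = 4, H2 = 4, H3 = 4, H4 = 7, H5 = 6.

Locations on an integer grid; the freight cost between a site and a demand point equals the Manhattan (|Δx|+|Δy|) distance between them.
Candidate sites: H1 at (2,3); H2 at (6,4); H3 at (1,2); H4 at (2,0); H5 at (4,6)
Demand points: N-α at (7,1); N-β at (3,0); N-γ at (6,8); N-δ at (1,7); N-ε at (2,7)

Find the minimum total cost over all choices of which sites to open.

29

Open {H1, H2}: assign each demand point to its cheapest open site.
  N-α→H2 4, N-β→H1 4, N-γ→H2 4, N-δ→H1 5, N-ε→H1 4
  freight cost 21, fixed 8 → total 29.
Compare {H2, H3}: freight cost 23 + fixed 8 = 31.
Compare {H4, H5}: freight cost 18 + fixed 13 = 31.
Compare {H5}: freight cost 26 + fixed 6 = 32.
All other subsets cost ≥ 31. Minimum total cost: 29.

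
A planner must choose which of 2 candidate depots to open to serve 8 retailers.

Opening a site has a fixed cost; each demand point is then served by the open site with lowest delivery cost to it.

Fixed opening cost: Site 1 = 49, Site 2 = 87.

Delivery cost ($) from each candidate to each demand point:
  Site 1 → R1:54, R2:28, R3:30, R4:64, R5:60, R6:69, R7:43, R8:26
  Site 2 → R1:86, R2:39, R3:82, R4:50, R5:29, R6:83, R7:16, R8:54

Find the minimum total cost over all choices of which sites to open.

423

Open {Site 1}: assign each demand point to its cheapest open site.
  R1→Site 1 54, R2→Site 1 28, R3→Site 1 30, R4→Site 1 64, R5→Site 1 60, R6→Site 1 69, R7→Site 1 43, R8→Site 1 26
  delivery cost 374, fixed 49 → total 423.
Compare {Site 1, Site 2}: delivery cost 302 + fixed 136 = 438.
Compare {Site 2}: delivery cost 439 + fixed 87 = 526.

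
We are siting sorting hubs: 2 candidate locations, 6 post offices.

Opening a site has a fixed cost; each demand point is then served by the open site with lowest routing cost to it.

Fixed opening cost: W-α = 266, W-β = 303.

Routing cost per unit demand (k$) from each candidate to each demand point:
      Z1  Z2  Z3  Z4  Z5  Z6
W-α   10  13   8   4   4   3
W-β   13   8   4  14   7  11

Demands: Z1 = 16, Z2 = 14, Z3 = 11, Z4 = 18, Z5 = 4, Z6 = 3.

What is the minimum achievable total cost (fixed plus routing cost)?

Open {W-α}: assign each demand point to its cheapest open site.
  Z1→W-α 16×10=160, Z2→W-α 14×13=182, Z3→W-α 11×8=88, Z4→W-α 18×4=72, Z5→W-α 4×4=16, Z6→W-α 3×3=9
  routing cost 527, fixed 266 → total 793.
Compare {W-β}: routing cost 677 + fixed 303 = 980.
Compare {W-α, W-β}: routing cost 413 + fixed 569 = 982.

793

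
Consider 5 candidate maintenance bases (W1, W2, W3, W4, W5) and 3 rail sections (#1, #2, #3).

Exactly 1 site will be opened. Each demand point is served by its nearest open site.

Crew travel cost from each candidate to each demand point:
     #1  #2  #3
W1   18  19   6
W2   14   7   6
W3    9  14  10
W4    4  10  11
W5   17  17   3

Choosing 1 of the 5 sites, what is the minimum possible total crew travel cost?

25

Open {W4}.
  #1→W4 4, #2→W4 10, #3→W4 11  ⇒ total 25.
Compare {W2}: total 27.
Compare {W3}: total 33.
No size-1 selection does better; minimum is 25.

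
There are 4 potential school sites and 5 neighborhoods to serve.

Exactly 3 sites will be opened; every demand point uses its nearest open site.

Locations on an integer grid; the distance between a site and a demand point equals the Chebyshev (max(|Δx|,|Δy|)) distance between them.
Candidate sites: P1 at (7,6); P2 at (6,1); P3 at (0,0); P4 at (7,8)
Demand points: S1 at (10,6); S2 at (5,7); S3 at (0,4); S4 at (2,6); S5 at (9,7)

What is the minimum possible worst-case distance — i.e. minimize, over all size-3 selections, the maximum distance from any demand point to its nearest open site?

Open {P1, P2, P3}.
  Farthest demand point is S4 at distance 5 (to P1); all others are ≤ 5.
With {P1, P3, P4} the worst case is 5.
With {P2, P3, P4} the worst case is 5.
No size-3 selection achieves below 5.

5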